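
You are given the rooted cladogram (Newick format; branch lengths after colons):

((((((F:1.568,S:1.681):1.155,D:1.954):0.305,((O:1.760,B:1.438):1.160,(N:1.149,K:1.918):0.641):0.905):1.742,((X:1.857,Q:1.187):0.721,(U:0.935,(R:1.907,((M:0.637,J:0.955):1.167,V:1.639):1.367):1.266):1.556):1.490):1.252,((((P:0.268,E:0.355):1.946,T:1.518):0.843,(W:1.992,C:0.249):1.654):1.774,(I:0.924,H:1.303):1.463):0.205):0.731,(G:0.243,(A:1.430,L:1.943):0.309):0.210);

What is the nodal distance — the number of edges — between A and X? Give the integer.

The MRCA of A and X is the root of the tree.
From A up to that node: 3 branches. From X up to the same node: 5 branches. Total: 3 + 5 = 8.

8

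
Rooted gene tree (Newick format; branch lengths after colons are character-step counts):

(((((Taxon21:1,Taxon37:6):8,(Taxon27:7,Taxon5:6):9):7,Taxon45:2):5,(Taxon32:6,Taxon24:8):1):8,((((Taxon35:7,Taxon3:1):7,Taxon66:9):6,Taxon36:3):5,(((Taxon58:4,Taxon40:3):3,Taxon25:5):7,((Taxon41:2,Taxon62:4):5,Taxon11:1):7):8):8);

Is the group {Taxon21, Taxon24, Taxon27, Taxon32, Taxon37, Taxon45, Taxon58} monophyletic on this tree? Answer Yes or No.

No

The MRCA of the listed taxa is the root, so the smallest clade containing them is the whole tree.
That clade also contains Taxon11, Taxon25, Taxon3, Taxon35, Taxon36, Taxon40, Taxon41, Taxon5, Taxon62, Taxon66, which are not in the proposed group, so the group is not monophyletic.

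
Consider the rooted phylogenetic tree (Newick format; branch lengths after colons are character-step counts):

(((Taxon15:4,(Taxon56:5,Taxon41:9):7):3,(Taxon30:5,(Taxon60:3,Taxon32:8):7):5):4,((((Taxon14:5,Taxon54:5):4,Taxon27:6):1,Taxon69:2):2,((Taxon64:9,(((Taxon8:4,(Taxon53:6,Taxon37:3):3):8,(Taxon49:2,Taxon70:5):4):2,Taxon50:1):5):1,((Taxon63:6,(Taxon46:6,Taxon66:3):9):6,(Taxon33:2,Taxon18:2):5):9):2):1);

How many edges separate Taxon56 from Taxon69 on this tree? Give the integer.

7

The MRCA of Taxon56 and Taxon69 is the root of the tree.
From Taxon56 up to that node: 4 branches. From Taxon69 up to the same node: 3 branches. Total: 4 + 3 = 7.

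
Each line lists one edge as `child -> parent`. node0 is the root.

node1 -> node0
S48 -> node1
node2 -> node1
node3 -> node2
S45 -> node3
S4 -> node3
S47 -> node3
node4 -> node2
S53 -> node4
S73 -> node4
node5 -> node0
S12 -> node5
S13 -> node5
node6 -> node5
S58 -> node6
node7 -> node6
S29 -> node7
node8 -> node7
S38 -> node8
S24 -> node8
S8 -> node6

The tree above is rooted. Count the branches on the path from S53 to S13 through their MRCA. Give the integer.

6

The MRCA of S53 and S13 is the root of the tree.
From S53 up to that node: 4 branches. From S13 up to the same node: 2 branches. Total: 4 + 2 = 6.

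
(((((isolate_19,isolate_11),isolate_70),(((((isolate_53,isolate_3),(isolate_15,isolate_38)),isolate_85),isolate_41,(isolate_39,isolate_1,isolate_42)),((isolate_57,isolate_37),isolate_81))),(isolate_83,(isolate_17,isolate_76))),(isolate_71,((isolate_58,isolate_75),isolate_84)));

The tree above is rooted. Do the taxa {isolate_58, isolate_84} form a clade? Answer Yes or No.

No

The MRCA of the listed taxa subtends ((isolate_58,isolate_75),isolate_84).
That clade also contains isolate_75, which is not in the proposed group, so the group is not monophyletic.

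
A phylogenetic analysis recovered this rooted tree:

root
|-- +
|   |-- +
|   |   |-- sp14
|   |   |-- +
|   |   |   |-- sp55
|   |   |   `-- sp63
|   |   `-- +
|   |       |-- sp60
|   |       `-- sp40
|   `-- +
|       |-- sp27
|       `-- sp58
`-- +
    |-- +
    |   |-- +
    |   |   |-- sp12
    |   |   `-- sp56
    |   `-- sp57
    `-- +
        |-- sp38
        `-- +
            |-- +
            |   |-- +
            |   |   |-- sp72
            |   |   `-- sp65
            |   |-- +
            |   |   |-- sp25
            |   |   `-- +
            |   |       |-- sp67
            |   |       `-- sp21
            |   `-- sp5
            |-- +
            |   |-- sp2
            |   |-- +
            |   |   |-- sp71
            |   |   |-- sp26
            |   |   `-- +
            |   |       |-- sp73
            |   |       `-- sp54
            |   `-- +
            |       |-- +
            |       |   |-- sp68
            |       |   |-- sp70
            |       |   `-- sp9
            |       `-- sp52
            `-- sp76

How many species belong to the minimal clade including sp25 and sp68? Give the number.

The MRCA of sp25 and sp68 is the node subtending (((sp72,sp65),(sp25,(sp67,sp21)),sp5),(sp2,(sp71,sp26,(sp73,sp54)),((sp68,sp70,sp9),sp52)),sp76).
That clade contains 16 terminal taxa: sp2, sp21, sp25, sp26, sp5, sp52, sp54, sp65, sp67, sp68, sp70, sp71, sp72, sp73, sp76, sp9.

16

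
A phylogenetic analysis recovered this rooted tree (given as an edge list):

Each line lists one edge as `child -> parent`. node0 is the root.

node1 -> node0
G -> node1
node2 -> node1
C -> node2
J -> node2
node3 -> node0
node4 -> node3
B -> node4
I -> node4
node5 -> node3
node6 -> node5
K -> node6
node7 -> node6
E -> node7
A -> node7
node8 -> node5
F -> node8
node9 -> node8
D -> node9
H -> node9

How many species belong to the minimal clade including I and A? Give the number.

8

The MRCA of I and A is the node subtending ((B,I),((K,(E,A)),(F,(D,H)))).
That clade contains 8 terminal taxa: A, B, D, E, F, H, I, K.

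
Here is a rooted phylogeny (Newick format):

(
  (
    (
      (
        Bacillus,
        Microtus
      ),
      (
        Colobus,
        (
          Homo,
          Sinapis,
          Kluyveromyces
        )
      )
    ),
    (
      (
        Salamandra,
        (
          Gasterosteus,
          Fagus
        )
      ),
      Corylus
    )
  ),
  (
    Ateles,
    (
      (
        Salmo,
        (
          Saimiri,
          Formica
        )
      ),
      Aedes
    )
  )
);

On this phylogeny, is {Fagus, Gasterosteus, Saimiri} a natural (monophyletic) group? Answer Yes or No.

No

The MRCA of the listed taxa is the root, so the smallest clade containing them is the whole tree.
That clade also contains Aedes, Ateles, Bacillus, Colobus, Corylus, Formica, Homo, Kluyveromyces, Microtus, Salamandra, Salmo, Sinapis, which are not in the proposed group, so the group is not monophyletic.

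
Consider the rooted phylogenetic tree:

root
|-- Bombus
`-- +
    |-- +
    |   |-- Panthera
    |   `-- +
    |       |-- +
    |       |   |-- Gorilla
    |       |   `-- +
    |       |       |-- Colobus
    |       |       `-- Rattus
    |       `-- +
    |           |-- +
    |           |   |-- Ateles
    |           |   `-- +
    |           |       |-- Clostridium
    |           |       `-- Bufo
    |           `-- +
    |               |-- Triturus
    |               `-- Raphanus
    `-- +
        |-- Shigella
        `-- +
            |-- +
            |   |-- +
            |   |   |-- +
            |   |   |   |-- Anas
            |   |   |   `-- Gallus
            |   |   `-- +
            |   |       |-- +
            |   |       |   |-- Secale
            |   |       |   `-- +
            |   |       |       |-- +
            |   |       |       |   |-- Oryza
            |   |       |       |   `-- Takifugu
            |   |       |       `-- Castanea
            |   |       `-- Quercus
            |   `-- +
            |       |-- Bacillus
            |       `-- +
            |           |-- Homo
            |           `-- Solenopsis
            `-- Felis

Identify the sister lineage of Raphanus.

Triturus

Raphanus attaches to the tree at the node subtending (Triturus,Raphanus).
The other lineage descending from that same node — the sister group — is the single tip Triturus.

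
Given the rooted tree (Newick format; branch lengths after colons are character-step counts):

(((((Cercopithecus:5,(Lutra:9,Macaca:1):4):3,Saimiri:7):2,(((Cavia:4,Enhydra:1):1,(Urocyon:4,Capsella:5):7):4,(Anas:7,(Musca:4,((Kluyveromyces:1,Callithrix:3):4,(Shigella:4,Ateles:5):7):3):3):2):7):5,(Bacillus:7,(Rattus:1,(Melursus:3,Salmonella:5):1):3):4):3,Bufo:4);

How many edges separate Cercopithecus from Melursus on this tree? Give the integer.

8

The MRCA of Cercopithecus and Melursus is the node subtending ((((Cercopithecus,(Lutra,Macaca)),Saimiri),(((Cavia,Enhydra),(Urocyon,Capsella)),(Anas,(Musca,((Kluyveromyces,Callithrix),(Shigella,Ateles)))))),(Bacillus,(Rattus,(Melursus,Salmonella)))).
From Cercopithecus up to that node: 4 branches. From Melursus up to the same node: 4 branches. Total: 4 + 4 = 8.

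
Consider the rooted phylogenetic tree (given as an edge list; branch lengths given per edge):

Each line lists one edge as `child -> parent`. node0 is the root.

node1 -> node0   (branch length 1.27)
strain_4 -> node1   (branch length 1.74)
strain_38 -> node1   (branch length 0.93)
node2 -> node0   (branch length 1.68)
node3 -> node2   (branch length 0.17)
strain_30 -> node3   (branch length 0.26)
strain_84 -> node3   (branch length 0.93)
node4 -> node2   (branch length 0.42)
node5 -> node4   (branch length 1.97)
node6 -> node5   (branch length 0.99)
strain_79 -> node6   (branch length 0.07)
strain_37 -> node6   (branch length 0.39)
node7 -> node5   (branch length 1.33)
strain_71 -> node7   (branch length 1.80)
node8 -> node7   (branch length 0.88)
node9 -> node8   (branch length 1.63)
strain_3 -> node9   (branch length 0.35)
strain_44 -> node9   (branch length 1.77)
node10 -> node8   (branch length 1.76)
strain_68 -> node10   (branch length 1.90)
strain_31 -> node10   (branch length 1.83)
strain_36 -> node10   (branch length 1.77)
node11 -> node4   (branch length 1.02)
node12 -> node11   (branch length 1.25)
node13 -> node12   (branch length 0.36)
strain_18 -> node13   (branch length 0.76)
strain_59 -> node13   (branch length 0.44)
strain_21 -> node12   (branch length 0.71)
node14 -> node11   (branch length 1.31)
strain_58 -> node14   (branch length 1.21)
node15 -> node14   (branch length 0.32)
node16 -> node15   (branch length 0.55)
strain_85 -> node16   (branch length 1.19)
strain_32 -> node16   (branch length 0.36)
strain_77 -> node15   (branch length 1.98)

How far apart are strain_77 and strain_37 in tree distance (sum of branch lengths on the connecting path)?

7.98

The path runs strain_77 → … → MRCA → … → strain_37; the MRCA is the node subtending (((strain_79,strain_37),(strain_71,((strain_3,strain_44),(strain_68,strain_31,strain_36)))),(((strain_18,strain_59),strain_21),(strain_58,((strain_85,strain_32),strain_77)))).
Branch lengths along that path: 1.98 + 0.32 + 1.31 + 1.02 + 1.97 + 0.99 + 0.39 = 7.98.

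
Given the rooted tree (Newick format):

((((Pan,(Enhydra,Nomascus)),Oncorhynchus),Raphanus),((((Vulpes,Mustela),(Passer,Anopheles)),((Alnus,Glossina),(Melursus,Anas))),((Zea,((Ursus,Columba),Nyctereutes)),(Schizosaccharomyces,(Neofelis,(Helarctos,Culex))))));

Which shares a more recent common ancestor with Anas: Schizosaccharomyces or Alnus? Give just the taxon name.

Alnus

The MRCA of Anas and Alnus subtends ((Alnus,Glossina),(Melursus,Anas)) (4 taxa).
The MRCA of Anas and Schizosaccharomyces subtends ((((Vulpes,Mustela),(Passer,Anopheles)),((Alnus,Glossina),(Melursus,Anas))),((Zea,((Ursus,Columba),Nyctereutes)),(Schizosaccharomyces,(Neofelis,(Helarctos,Culex))))) (16 taxa).
The first is nested inside the second, so Anas shares a more recent common ancestor with Alnus.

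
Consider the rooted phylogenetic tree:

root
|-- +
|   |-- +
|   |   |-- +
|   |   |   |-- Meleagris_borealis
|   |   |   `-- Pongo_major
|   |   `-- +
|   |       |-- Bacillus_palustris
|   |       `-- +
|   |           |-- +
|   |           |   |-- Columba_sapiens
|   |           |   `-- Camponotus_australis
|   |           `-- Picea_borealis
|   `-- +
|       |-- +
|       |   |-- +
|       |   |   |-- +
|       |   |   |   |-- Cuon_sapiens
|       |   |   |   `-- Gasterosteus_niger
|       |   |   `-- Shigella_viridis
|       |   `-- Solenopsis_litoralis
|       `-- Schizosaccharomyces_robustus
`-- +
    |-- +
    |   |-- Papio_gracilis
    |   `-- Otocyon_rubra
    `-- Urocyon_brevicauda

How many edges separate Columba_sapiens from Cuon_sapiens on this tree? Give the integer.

10

The MRCA of Columba_sapiens and Cuon_sapiens is the node subtending (((Meleagris_borealis,Pongo_major),(Bacillus_palustris,((Columba_sapiens,Camponotus_australis),Picea_borealis))),((((Cuon_sapiens,Gasterosteus_niger),Shigella_viridis),Solenopsis_litoralis),Schizosaccharomyces_robustus)).
From Columba_sapiens up to that node: 5 branches. From Cuon_sapiens up to the same node: 5 branches. Total: 5 + 5 = 10.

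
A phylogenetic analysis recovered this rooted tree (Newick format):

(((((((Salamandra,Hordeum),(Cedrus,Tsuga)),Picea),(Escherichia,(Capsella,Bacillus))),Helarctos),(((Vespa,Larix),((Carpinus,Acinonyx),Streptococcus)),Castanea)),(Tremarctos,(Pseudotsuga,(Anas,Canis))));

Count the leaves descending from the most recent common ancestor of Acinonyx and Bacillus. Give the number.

15

The MRCA of Acinonyx and Bacillus is the node subtending ((((((Salamandra,Hordeum),(Cedrus,Tsuga)),Picea),(Escherichia,(Capsella,Bacillus))),Helarctos),(((Vespa,Larix),((Carpinus,Acinonyx),Streptococcus)),Castanea)).
That clade contains 15 terminal taxa: Acinonyx, Bacillus, Capsella, Carpinus, Castanea, Cedrus, Escherichia, Helarctos, Hordeum, Larix, Picea, Salamandra, Streptococcus, Tsuga, Vespa.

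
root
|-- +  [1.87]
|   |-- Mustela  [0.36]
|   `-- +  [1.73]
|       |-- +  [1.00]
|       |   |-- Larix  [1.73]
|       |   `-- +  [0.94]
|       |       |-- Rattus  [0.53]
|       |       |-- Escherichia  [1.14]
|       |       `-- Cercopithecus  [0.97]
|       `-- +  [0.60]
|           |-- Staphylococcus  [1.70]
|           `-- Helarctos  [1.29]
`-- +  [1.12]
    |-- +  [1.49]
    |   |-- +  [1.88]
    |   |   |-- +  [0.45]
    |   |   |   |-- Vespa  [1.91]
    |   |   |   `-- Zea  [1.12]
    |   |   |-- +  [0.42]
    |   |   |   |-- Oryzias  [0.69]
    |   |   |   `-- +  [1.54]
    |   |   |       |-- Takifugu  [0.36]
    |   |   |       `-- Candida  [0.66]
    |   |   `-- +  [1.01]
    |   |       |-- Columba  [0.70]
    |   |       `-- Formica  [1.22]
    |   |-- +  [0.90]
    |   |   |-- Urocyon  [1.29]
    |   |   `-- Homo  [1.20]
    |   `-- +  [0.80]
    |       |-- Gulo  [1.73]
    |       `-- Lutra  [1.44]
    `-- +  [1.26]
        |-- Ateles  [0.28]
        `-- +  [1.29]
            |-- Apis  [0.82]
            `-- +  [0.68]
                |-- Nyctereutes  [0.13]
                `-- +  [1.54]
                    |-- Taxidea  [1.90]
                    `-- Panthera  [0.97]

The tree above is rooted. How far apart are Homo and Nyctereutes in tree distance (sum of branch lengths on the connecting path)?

6.95

The path runs Homo → … → MRCA → … → Nyctereutes; the MRCA is the node subtending ((((Vespa,Zea),(Oryzias,(Takifugu,Candida)),(Columba,Formica)),(Urocyon,Homo),(Gulo,Lutra)),(Ateles,(Apis,(Nyctereutes,(Taxidea,Panthera))))).
Branch lengths along that path: 1.20 + 0.90 + 1.49 + 1.26 + 1.29 + 0.68 + 0.13 = 6.95.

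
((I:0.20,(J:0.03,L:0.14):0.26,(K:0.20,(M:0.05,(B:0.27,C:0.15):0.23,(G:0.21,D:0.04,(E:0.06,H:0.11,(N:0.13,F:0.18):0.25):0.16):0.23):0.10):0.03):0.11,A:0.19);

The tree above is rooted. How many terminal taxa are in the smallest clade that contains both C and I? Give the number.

The MRCA of C and I is the node subtending (I,(J,L),(K,(M,(B,C),(G,D,(E,H,(N,F)))))).
That clade contains 13 terminal taxa: B, C, D, E, F, G, H, I, J, K, L, M, N.

13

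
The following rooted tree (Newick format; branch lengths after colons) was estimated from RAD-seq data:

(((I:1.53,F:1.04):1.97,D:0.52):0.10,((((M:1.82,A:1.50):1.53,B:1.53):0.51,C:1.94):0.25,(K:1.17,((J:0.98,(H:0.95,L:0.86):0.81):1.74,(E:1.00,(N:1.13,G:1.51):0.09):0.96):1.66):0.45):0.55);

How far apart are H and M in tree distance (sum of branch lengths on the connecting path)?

The path runs H → … → MRCA → … → M; the MRCA is the node subtending ((((M,A),B),C),(K,((J,(H,L)),(E,(N,G))))).
Branch lengths along that path: 0.95 + 0.81 + 1.74 + 1.66 + 0.45 + 0.25 + 0.51 + 1.53 + 1.82 = 9.72.

9.72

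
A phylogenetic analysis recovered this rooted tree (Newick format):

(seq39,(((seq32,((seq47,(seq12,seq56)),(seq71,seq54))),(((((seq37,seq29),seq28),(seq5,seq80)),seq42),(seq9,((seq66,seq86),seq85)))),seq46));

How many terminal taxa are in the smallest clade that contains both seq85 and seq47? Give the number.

16

The MRCA of seq85 and seq47 is the node subtending ((seq32,((seq47,(seq12,seq56)),(seq71,seq54))),(((((seq37,seq29),seq28),(seq5,seq80)),seq42),(seq9,((seq66,seq86),seq85)))).
That clade contains 16 terminal taxa: seq12, seq28, seq29, seq32, seq37, seq42, seq47, seq5, seq54, seq56, seq66, seq71, seq80, seq85, seq86, seq9.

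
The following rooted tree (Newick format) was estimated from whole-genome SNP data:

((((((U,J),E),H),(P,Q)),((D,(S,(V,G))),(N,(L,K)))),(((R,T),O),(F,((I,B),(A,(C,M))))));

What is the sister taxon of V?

V attaches to the tree at the node subtending (V,G).
The other lineage descending from that same node — the sister group — is the single tip G.

G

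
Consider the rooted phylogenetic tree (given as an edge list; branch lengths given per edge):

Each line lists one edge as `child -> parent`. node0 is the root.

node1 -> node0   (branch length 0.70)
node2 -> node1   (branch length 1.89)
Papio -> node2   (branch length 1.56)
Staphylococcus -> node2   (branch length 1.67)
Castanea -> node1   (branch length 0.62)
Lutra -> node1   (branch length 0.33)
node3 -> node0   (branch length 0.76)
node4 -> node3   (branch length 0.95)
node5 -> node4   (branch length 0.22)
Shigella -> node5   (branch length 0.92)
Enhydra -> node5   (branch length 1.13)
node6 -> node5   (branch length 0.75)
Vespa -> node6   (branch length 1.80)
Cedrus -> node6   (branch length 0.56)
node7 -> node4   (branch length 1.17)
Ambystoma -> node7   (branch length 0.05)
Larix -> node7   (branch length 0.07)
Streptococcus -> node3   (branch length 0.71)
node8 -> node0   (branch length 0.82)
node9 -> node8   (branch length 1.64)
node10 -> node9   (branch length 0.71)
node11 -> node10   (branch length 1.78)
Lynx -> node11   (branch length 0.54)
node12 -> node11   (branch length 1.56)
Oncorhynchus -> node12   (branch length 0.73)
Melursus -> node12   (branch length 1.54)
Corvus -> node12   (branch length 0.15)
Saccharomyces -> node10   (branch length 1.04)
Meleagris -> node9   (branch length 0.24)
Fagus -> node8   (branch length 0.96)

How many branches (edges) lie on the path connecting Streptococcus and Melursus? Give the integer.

8

The MRCA of Streptococcus and Melursus is the root of the tree.
From Streptococcus up to that node: 2 branches. From Melursus up to the same node: 6 branches. Total: 2 + 6 = 8.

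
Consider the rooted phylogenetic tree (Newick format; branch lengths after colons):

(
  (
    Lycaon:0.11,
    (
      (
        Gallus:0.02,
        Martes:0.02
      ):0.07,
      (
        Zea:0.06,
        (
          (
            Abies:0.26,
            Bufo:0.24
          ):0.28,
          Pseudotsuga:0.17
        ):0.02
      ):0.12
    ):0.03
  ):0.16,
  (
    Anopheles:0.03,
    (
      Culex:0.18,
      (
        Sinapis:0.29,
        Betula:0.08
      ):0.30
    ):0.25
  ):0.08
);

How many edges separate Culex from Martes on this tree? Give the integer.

The MRCA of Culex and Martes is the root of the tree.
From Culex up to that node: 3 branches. From Martes up to the same node: 4 branches. Total: 3 + 4 = 7.

7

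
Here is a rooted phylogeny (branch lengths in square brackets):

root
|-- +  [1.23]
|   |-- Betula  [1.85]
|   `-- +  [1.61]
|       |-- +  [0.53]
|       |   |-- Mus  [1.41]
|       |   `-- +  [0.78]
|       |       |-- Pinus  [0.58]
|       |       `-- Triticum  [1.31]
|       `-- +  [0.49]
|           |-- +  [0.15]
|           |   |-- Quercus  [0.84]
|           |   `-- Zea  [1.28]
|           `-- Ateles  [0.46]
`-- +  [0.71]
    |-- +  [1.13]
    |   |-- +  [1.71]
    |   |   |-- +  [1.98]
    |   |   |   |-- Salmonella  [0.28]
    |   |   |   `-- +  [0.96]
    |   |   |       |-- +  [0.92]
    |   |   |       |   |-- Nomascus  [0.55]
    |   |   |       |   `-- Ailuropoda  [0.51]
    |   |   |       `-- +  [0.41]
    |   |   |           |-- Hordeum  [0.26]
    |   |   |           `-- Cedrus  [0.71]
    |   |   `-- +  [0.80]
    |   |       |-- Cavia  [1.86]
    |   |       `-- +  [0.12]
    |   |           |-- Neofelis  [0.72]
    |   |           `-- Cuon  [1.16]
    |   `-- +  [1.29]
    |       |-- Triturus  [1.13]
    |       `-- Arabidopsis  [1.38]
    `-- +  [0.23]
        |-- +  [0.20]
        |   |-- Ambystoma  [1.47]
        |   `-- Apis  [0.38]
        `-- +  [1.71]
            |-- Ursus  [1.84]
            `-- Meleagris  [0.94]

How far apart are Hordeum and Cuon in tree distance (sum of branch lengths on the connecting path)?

The path runs Hordeum → … → MRCA → … → Cuon; the MRCA is the node subtending ((Salmonella,((Nomascus,Ailuropoda),(Hordeum,Cedrus))),(Cavia,(Neofelis,Cuon))).
Branch lengths along that path: 0.26 + 0.41 + 0.96 + 1.98 + 0.80 + 0.12 + 1.16 = 5.69.

5.69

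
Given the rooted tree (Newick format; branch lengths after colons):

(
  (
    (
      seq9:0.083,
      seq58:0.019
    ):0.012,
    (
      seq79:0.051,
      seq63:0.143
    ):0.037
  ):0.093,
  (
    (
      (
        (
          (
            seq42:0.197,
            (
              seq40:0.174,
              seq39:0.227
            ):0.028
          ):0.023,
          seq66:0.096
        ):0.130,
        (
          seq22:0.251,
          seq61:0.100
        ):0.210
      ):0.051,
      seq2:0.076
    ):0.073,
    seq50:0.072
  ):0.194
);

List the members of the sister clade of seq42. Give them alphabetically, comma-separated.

seq39, seq40

seq42 attaches to the tree at the node subtending (seq42,(seq40,seq39)).
The other lineage descending from that same node — the sister group — is (seq40,seq39); its 2 tips in alphabetical order are the answer.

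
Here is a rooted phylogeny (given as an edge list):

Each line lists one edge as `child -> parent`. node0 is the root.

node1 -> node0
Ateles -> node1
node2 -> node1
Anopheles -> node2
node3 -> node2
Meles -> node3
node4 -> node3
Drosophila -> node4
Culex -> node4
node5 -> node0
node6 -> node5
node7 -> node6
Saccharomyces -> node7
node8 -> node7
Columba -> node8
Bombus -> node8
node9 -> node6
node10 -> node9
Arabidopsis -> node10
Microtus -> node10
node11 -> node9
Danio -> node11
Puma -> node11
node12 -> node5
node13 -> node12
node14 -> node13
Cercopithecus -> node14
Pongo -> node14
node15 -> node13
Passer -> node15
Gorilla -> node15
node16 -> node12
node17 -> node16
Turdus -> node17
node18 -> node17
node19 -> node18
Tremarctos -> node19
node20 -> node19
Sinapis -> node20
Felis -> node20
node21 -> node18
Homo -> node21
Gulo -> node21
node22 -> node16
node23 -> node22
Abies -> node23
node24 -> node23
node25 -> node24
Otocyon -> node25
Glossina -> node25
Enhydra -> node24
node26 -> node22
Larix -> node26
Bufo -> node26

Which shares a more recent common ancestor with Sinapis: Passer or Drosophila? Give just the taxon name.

Passer

The MRCA of Sinapis and Passer subtends (((Cercopithecus,Pongo),(Passer,Gorilla)),((Turdus,((Tremarctos,(Sinapis,Felis)),(Homo,Gulo))),((Abies,((Otocyon,Glossina),Enhydra)),(Larix,Bufo)))) (16 taxa).
The MRCA of Sinapis and Drosophila is the root, subtending the entire tree (28 taxa).
The first is nested inside the second, so Sinapis shares a more recent common ancestor with Passer.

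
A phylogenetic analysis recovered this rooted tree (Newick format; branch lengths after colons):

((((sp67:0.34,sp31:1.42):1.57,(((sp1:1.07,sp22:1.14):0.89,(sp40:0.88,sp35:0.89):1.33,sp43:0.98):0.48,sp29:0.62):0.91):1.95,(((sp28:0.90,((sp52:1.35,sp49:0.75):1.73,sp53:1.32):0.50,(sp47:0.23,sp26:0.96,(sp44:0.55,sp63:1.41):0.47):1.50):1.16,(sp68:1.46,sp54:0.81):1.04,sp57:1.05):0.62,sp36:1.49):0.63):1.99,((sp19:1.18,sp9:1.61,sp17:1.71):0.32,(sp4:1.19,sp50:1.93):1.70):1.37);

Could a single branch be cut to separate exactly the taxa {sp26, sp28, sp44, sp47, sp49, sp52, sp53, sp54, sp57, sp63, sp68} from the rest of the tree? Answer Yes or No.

Yes

The most recent common ancestor of these taxa subtends ((sp28,((sp52,sp49),sp53),(sp47,sp26,(sp44,sp63))),(sp68,sp54),sp57).
That clade has exactly 11 tips — every listed taxon and nothing else — so the group is monophyletic.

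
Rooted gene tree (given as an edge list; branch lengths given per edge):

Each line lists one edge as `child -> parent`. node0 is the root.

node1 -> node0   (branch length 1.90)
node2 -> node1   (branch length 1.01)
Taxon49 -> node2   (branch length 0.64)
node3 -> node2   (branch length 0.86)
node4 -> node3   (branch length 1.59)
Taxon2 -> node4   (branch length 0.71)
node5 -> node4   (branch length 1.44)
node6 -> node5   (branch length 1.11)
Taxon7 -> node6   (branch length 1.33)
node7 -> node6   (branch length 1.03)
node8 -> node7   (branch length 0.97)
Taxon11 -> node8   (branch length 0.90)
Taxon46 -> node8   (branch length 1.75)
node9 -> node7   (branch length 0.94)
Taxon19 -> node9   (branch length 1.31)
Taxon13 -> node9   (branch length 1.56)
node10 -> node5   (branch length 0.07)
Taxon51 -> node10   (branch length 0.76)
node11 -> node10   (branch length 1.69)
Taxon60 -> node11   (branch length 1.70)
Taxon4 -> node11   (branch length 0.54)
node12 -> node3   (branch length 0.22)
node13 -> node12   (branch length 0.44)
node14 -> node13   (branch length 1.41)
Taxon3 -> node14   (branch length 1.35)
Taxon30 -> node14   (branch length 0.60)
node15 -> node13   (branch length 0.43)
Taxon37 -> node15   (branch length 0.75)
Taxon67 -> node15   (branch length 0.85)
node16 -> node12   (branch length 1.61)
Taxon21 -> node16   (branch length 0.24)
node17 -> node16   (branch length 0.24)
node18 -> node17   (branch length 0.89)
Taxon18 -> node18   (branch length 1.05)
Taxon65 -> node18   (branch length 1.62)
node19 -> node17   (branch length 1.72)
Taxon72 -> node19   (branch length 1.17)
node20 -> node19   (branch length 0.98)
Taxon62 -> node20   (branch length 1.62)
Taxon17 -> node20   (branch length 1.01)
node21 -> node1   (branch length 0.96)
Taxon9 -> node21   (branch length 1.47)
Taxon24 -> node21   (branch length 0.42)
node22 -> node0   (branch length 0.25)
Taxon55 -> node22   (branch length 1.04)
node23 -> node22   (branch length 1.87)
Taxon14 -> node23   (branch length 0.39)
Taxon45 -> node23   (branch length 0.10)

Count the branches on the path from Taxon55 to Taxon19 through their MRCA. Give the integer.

11

The MRCA of Taxon55 and Taxon19 is the root of the tree.
From Taxon55 up to that node: 2 branches. From Taxon19 up to the same node: 9 branches. Total: 2 + 9 = 11.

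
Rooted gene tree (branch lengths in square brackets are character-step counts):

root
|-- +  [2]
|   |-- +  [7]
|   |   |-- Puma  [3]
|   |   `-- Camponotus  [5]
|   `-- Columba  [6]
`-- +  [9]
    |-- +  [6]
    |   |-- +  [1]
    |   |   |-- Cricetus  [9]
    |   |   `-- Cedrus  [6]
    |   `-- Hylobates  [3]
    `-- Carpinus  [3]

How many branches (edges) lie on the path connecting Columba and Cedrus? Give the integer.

The MRCA of Columba and Cedrus is the root of the tree.
From Columba up to that node: 2 branches. From Cedrus up to the same node: 4 branches. Total: 2 + 4 = 6.

6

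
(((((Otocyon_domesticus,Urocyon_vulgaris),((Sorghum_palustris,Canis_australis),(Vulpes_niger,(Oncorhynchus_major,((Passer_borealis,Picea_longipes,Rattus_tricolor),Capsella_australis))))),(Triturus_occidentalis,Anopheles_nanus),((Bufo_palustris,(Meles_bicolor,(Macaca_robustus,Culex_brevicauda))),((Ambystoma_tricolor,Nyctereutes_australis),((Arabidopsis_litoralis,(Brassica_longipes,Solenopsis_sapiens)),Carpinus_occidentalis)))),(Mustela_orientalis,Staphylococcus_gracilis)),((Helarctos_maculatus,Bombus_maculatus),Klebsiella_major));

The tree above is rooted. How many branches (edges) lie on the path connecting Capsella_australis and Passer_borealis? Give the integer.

3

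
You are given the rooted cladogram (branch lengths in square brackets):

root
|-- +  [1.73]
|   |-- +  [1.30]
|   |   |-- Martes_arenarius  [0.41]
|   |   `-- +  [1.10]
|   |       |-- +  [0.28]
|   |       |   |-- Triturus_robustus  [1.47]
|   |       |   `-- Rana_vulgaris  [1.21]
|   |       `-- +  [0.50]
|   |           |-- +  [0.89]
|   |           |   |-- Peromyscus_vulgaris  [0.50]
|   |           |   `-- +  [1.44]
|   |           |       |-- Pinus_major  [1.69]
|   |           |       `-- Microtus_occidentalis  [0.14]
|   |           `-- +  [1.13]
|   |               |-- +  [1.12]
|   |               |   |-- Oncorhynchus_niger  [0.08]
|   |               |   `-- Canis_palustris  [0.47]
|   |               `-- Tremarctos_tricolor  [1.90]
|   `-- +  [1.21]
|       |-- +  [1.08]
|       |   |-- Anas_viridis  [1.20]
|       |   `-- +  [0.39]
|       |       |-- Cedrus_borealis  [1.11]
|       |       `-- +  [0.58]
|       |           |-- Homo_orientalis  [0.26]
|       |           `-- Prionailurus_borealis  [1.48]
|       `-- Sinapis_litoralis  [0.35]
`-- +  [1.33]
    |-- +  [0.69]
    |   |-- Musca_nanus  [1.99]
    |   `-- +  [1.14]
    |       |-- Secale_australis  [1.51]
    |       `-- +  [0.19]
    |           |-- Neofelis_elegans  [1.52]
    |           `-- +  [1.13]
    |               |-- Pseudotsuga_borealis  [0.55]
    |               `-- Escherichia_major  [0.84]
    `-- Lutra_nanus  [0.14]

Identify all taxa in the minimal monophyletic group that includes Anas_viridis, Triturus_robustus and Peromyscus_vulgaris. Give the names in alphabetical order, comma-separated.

Anas_viridis, Canis_palustris, Cedrus_borealis, Homo_orientalis, Martes_arenarius, Microtus_occidentalis, Oncorhynchus_niger, Peromyscus_vulgaris, Pinus_major, Prionailurus_borealis, Rana_vulgaris, Sinapis_litoralis, Tremarctos_tricolor, Triturus_robustus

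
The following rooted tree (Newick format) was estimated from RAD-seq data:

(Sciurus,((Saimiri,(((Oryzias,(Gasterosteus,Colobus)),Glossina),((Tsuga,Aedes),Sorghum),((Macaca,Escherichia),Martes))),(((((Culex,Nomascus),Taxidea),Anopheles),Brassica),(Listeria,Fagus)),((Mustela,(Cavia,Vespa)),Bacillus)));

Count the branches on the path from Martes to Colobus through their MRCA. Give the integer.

6

The MRCA of Martes and Colobus is the node subtending (((Oryzias,(Gasterosteus,Colobus)),Glossina),((Tsuga,Aedes),Sorghum),((Macaca,Escherichia),Martes)).
From Martes up to that node: 2 branches. From Colobus up to the same node: 4 branches. Total: 2 + 4 = 6.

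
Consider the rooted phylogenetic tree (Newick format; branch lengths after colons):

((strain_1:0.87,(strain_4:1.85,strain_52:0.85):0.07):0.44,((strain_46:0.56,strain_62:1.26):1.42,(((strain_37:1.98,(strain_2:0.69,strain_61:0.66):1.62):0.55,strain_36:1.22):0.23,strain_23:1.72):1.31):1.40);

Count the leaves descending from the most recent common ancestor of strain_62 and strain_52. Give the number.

10

The MRCA of strain_62 and strain_52 is the root, so the clade is the entire tree.
That clade contains 10 terminal taxa: strain_1, strain_2, strain_23, strain_36, strain_37, strain_4, strain_46, strain_52, strain_61, strain_62.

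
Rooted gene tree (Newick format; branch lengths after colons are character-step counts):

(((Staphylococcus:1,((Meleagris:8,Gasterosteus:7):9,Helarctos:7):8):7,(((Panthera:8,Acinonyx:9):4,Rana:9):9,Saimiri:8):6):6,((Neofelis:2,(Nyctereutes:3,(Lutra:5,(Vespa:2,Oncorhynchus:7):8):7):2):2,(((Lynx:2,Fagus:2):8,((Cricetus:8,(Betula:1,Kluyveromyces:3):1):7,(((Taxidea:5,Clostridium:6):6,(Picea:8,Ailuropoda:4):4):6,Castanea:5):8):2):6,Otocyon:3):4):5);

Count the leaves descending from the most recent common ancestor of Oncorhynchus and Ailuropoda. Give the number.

The MRCA of Oncorhynchus and Ailuropoda is the node subtending ((Neofelis,(Nyctereutes,(Lutra,(Vespa,Oncorhynchus)))),(((Lynx,Fagus),((Cricetus,(Betula,Kluyveromyces)),(((Taxidea,Clostridium),(Picea,Ailuropoda)),Castanea))),Otocyon)).
That clade contains 16 terminal taxa: Ailuropoda, Betula, Castanea, Clostridium, Cricetus, Fagus, Kluyveromyces, Lutra, Lynx, Neofelis, Nyctereutes, Oncorhynchus, Otocyon, Picea, Taxidea, Vespa.

16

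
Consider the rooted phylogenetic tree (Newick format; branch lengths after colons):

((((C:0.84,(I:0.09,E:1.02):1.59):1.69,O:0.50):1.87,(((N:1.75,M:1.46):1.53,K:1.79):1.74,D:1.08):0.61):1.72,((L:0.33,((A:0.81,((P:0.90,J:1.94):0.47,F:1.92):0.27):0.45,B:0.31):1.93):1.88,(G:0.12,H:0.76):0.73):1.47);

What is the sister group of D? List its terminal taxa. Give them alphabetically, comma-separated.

D attaches to the tree at the node subtending (((N,M),K),D).
The other lineage descending from that same node — the sister group — is ((N,M),K); its 3 tips in alphabetical order are the answer.

K, M, N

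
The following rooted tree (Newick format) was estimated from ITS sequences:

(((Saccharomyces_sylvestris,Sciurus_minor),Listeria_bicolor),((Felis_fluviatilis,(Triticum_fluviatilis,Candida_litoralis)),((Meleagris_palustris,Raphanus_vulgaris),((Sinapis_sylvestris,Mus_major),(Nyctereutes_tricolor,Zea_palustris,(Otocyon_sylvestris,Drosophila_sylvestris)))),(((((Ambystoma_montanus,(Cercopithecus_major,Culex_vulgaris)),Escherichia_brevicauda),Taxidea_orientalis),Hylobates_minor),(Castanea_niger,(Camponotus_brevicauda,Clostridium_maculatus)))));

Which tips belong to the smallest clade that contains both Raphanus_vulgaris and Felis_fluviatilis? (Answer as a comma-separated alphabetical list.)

Ambystoma_montanus, Camponotus_brevicauda, Candida_litoralis, Castanea_niger, Cercopithecus_major, Clostridium_maculatus, Culex_vulgaris, Drosophila_sylvestris, Escherichia_brevicauda, Felis_fluviatilis, Hylobates_minor, Meleagris_palustris, Mus_major, Nyctereutes_tricolor, Otocyon_sylvestris, Raphanus_vulgaris, Sinapis_sylvestris, Taxidea_orientalis, Triticum_fluviatilis, Zea_palustris

Tracing Raphanus_vulgaris: it sits inside (Meleagris_palustris,Raphanus_vulgaris).
Tracing Felis_fluviatilis: it sits inside (Felis_fluviatilis,(Triticum_fluviatilis,Candida_litoralis)).
The smallest clade enclosing both is ((Felis_fluviatilis,(Triticum_fluviatilis,Candida_litoralis)),((Meleagris_palustris,Raphanus_vulgaris),((Sinapis_sylvestris,Mus_major),(Nyctereutes_tricolor,Zea_palustris,(Otocyon_sylvestris,Drosophila_sylvestris)))),(((((Ambystoma_montanus,(Cercopithecus_major,Culex_vulgaris)),Escherichia_brevicauda),Taxidea_orientalis),Hylobates_minor),(Castanea_niger,(Camponotus_brevicauda,Clostridium_maculatus)))); the answer is its 20 terminal taxa in alphabetical order.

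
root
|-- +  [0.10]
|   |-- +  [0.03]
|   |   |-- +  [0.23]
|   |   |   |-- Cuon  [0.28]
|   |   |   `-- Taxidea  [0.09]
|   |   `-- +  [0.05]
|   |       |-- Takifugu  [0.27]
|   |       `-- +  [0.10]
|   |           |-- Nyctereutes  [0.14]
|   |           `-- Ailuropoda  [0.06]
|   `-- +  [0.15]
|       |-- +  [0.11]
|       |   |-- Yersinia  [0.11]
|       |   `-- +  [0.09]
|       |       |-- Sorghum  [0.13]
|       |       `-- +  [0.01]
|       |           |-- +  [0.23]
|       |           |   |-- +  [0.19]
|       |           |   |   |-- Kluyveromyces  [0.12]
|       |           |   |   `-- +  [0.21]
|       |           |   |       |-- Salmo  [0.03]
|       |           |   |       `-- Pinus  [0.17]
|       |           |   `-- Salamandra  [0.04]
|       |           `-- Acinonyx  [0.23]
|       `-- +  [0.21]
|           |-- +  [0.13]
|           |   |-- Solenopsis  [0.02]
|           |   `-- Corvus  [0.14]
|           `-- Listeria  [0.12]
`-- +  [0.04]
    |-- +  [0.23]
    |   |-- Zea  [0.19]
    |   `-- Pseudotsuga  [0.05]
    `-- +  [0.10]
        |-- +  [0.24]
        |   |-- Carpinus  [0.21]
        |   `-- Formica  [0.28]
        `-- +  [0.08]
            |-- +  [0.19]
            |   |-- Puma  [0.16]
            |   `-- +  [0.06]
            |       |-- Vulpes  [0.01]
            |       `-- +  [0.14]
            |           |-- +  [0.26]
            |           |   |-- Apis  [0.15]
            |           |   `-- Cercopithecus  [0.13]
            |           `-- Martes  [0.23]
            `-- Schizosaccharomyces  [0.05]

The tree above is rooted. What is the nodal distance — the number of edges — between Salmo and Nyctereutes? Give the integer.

The MRCA of Salmo and Nyctereutes is the node subtending (((Cuon,Taxidea),(Takifugu,(Nyctereutes,Ailuropoda))),((Yersinia,(Sorghum,(((Kluyveromyces,(Salmo,Pinus)),Salamandra),Acinonyx))),((Solenopsis,Corvus),Listeria))).
From Salmo up to that node: 8 branches. From Nyctereutes up to the same node: 4 branches. Total: 8 + 4 = 12.

12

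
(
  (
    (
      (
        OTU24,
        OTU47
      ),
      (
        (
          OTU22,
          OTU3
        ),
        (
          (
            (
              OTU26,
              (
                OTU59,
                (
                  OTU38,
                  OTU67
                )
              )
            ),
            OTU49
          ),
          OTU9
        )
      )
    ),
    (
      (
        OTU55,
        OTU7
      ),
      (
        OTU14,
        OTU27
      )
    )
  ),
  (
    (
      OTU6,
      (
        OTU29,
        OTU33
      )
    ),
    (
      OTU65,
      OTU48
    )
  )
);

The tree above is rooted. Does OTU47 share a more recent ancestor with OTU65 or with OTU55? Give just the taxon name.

OTU55

The MRCA of OTU47 and OTU55 subtends (((OTU24,OTU47),((OTU22,OTU3),(((OTU26,(OTU59,(OTU38,OTU67))),OTU49),OTU9))),((OTU55,OTU7),(OTU14,OTU27))) (14 taxa).
The MRCA of OTU47 and OTU65 is the root, subtending the entire tree (19 taxa).
The first is nested inside the second, so OTU47 shares a more recent common ancestor with OTU55.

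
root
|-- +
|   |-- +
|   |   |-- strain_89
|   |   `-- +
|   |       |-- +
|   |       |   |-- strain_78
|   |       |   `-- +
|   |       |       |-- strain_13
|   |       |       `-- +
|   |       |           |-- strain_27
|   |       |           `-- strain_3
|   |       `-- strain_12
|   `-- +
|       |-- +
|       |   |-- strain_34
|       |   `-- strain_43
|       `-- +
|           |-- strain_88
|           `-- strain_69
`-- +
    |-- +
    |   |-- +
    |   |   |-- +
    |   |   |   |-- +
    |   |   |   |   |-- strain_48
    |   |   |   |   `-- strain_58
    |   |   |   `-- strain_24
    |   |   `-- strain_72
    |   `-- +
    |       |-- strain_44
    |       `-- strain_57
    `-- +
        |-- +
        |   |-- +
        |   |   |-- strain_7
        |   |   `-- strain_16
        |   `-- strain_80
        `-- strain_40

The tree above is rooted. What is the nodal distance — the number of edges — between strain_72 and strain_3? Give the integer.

The MRCA of strain_72 and strain_3 is the root of the tree.
From strain_72 up to that node: 4 branches. From strain_3 up to the same node: 7 branches. Total: 4 + 7 = 11.

11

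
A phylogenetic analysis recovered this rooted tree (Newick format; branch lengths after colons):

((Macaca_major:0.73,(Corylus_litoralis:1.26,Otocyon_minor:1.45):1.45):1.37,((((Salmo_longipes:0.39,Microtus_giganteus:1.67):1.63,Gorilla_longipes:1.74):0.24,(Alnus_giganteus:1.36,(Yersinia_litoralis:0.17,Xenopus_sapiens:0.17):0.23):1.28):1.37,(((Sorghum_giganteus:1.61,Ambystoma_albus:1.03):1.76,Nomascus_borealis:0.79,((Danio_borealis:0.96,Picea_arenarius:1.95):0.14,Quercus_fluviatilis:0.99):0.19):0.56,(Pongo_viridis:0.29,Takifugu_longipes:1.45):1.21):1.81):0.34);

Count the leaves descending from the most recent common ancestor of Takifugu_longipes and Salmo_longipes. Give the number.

14

The MRCA of Takifugu_longipes and Salmo_longipes is the node subtending ((((Salmo_longipes,Microtus_giganteus),Gorilla_longipes),(Alnus_giganteus,(Yersinia_litoralis,Xenopus_sapiens))),(((Sorghum_giganteus,Ambystoma_albus),Nomascus_borealis,((Danio_borealis,Picea_arenarius),Quercus_fluviatilis)),(Pongo_viridis,Takifugu_longipes))).
That clade contains 14 terminal taxa: Alnus_giganteus, Ambystoma_albus, Danio_borealis, Gorilla_longipes, Microtus_giganteus, Nomascus_borealis, Picea_arenarius, Pongo_viridis, Quercus_fluviatilis, Salmo_longipes, Sorghum_giganteus, Takifugu_longipes, Xenopus_sapiens, Yersinia_litoralis.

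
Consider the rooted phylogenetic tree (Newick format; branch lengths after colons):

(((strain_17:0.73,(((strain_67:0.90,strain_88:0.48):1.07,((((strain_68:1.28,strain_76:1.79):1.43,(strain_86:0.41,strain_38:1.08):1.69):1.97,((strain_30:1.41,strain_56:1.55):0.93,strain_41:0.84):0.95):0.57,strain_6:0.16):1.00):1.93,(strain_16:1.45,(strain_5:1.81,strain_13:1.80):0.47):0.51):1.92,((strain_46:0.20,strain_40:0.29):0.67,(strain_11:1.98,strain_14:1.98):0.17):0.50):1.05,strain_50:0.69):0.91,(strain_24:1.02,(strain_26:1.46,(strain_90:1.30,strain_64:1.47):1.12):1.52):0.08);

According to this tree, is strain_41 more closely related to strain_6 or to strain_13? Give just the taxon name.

strain_6

The MRCA of strain_41 and strain_6 subtends ((((strain_68,strain_76),(strain_86,strain_38)),((strain_30,strain_56),strain_41)),strain_6) (8 taxa).
The MRCA of strain_41 and strain_13 subtends (((strain_67,strain_88),((((strain_68,strain_76),(strain_86,strain_38)),((strain_30,strain_56),strain_41)),strain_6)),(strain_16,(strain_5,strain_13))) (13 taxa).
The first is nested inside the second, so strain_41 shares a more recent common ancestor with strain_6.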